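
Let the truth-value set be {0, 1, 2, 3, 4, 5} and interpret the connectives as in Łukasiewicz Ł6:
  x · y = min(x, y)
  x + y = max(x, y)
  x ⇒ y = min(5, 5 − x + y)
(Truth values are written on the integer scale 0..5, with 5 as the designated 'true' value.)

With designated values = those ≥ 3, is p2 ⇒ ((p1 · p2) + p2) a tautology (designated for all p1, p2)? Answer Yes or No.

At p1 = 5, p2 = 2, for instance:
p1 · p2 = 5 · 2 = 2
(p1 · p2) + p2 = 2 + 2 = 2
p2 ⇒ ((p1 · p2) + p2) = 2 ⇒ 2 = 5
and checking the remaining 35 assignments likewise gives ≥ 3 in every case.

Yes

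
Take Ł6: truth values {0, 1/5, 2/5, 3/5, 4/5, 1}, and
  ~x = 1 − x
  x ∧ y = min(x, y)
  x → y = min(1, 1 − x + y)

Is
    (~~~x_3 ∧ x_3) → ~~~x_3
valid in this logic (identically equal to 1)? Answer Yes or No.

x_3 = 0 ↦ 1
x_3 = 1/5 ↦ 1
x_3 = 2/5 ↦ 1
x_3 = 3/5 ↦ 1
x_3 = 4/5 ↦ 1
x_3 = 1 ↦ 1
Every assignment gives a value ≥ 1.

Yes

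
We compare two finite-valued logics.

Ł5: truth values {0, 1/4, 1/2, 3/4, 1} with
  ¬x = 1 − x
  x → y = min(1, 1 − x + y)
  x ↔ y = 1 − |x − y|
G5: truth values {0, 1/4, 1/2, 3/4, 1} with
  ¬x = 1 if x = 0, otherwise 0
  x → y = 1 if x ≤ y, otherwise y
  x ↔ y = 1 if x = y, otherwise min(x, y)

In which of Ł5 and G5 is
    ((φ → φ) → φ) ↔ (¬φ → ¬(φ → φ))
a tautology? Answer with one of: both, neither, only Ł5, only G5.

only Ł5

In Ł5: every assignment gives 1 — tautology.
In G5: at φ = 1/4 the value is 1/4 — not a tautology.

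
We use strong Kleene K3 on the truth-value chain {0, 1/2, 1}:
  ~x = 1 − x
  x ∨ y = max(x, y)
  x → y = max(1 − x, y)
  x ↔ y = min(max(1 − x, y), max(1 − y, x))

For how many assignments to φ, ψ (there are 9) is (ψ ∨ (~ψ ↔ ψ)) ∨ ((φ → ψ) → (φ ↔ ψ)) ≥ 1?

φ = 0, ψ = 0 ↦ 1  ≥
φ = 0, ψ = 1/2 ↦ 1/2  <
φ = 0, ψ = 1 ↦ 1  ≥
φ = 1/2, ψ = 0 ↦ 1/2  <
φ = 1/2, ψ = 1/2 ↦ 1/2  <
φ = 1/2, ψ = 1 ↦ 1  ≥
φ = 1, ψ = 0 ↦ 1  ≥
φ = 1, ψ = 1/2 ↦ 1/2  <
φ = 1, ψ = 1 ↦ 1  ≥
So 5 of the 9 assignments meet the threshold.

5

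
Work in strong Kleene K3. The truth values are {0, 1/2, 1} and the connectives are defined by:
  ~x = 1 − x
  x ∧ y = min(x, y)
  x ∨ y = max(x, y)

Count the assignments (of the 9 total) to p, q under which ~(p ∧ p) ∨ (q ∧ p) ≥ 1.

4

p = 0, q = 0 ↦ 1  ≥
p = 0, q = 1/2 ↦ 1  ≥
p = 0, q = 1 ↦ 1  ≥
p = 1/2, q = 0 ↦ 1/2  <
p = 1/2, q = 1/2 ↦ 1/2  <
p = 1/2, q = 1 ↦ 1/2  <
p = 1, q = 0 ↦ 0  <
p = 1, q = 1/2 ↦ 1/2  <
p = 1, q = 1 ↦ 1  ≥
So 4 of the 9 assignments meet the threshold.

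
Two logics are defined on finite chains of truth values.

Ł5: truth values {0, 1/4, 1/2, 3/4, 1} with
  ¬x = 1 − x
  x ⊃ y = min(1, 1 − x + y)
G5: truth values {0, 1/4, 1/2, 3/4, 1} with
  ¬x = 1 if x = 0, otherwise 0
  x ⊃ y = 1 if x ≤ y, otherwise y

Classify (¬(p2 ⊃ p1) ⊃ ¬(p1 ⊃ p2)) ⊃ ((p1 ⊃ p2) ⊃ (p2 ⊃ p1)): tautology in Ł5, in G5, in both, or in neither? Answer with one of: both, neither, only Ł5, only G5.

In Ł5: every assignment gives 1 — tautology.
In G5: at p1 = 1/4, p2 = 1/2 the value is 1/4 — not a tautology.

only Ł5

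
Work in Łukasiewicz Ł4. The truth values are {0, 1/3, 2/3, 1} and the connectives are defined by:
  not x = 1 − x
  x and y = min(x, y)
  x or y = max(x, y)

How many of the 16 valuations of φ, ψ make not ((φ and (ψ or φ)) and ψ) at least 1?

7

φ = 0, ψ = 0 ↦ 1  ≥
φ = 0, ψ = 1/3 ↦ 1  ≥
φ = 0, ψ = 2/3 ↦ 1  ≥
φ = 0, ψ = 1 ↦ 1  ≥
φ = 1/3, ψ = 0 ↦ 1  ≥
φ = 1/3, ψ = 1/3 ↦ 2/3  <
φ = 1/3, ψ = 2/3 ↦ 2/3  <
φ = 1/3, ψ = 1 ↦ 2/3  <
φ = 2/3, ψ = 0 ↦ 1  ≥
φ = 2/3, ψ = 1/3 ↦ 2/3  <
φ = 2/3, ψ = 2/3 ↦ 1/3  <
φ = 2/3, ψ = 1 ↦ 1/3  <
φ = 1, ψ = 0 ↦ 1  ≥
φ = 1, ψ = 1/3 ↦ 2/3  <
φ = 1, ψ = 2/3 ↦ 1/3  <
φ = 1, ψ = 1 ↦ 0  <
So 7 of the 16 assignments meet the threshold.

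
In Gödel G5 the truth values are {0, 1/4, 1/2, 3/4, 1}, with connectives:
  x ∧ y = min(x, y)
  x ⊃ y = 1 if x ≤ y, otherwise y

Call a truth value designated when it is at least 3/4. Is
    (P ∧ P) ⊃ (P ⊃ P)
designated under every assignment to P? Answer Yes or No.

P = 0 ↦ 1
P = 1/4 ↦ 1
P = 1/2 ↦ 1
P = 3/4 ↦ 1
P = 1 ↦ 1
Every assignment gives a value ≥ 3/4.

Yes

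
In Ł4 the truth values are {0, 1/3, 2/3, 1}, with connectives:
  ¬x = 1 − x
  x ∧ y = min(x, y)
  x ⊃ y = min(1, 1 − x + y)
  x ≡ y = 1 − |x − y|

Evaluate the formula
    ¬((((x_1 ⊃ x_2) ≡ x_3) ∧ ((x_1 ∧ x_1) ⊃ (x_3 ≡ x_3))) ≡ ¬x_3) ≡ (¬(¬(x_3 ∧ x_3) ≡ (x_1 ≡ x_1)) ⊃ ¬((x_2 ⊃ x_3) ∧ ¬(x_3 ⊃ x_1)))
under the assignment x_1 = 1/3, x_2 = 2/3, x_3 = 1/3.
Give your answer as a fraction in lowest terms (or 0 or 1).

x_1 ⊃ x_2 = 1/3 ⊃ 2/3 = 1
(x_1 ⊃ x_2) ≡ x_3 = 1 ≡ 1/3 = 1/3
x_1 ∧ x_1 = 1/3 ∧ 1/3 = 1/3
x_3 ≡ x_3 = 1/3 ≡ 1/3 = 1
(x_1 ∧ x_1) ⊃ (x_3 ≡ x_3) = 1/3 ⊃ 1 = 1
((x_1 ⊃ x_2) ≡ x_3) ∧ ((x_1 ∧ x_1) ⊃ (x_3 ≡ x_3)) = 1/3 ∧ 1 = 1/3
¬x_3 = ¬1/3 = 2/3
(((x_1 ⊃ x_2) ≡ x_3) ∧ ((x_1 ∧ x_1) ⊃ (x_3 ≡ x_3))) ≡ ¬x_3 = 1/3 ≡ 2/3 = 2/3
¬((((x_1 ⊃ x_2) ≡ x_3) ∧ ((x_1 ∧ x_1) ⊃ (x_3 ≡ x_3))) ≡ ¬x_3) = ¬2/3 = 1/3
x_3 ∧ x_3 = 1/3 ∧ 1/3 = 1/3
¬(x_3 ∧ x_3) = ¬1/3 = 2/3
x_1 ≡ x_1 = 1/3 ≡ 1/3 = 1
¬(x_3 ∧ x_3) ≡ (x_1 ≡ x_1) = 2/3 ≡ 1 = 2/3
¬(¬(x_3 ∧ x_3) ≡ (x_1 ≡ x_1)) = ¬2/3 = 1/3
x_2 ⊃ x_3 = 2/3 ⊃ 1/3 = 2/3
x_3 ⊃ x_1 = 1/3 ⊃ 1/3 = 1
¬(x_3 ⊃ x_1) = ¬1 = 0
(x_2 ⊃ x_3) ∧ ¬(x_3 ⊃ x_1) = 2/3 ∧ 0 = 0
¬((x_2 ⊃ x_3) ∧ ¬(x_3 ⊃ x_1)) = ¬0 = 1
¬(¬(x_3 ∧ x_3) ≡ (x_1 ≡ x_1)) ⊃ ¬((x_2 ⊃ x_3) ∧ ¬(x_3 ⊃ x_1)) = 1/3 ⊃ 1 = 1
¬((((x_1 ⊃ x_2) ≡ x_3) ∧ ((x_1 ∧ x_1) ⊃ (x_3 ≡ x_3))) ≡ ¬x_3) ≡ (¬(¬(x_3 ∧ x_3) ≡ (x_1 ≡ x_1)) ⊃ ¬((x_2 ⊃ x_3) ∧ ¬(x_3 ⊃ x_1))) = 1/3 ≡ 1 = 1/3

1/3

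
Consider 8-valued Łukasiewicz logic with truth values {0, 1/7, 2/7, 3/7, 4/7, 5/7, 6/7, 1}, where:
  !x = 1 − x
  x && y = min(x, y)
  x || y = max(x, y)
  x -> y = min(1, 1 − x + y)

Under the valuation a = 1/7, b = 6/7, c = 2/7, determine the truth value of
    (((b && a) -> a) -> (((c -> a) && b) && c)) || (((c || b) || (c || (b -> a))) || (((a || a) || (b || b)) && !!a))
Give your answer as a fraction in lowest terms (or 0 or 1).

b && a = 6/7 && 1/7 = 1/7
(b && a) -> a = 1/7 -> 1/7 = 1
c -> a = 2/7 -> 1/7 = 6/7
(c -> a) && b = 6/7 && 6/7 = 6/7
((c -> a) && b) && c = 6/7 && 2/7 = 2/7
((b && a) -> a) -> (((c -> a) && b) && c) = 1 -> 2/7 = 2/7
c || b = 2/7 || 6/7 = 6/7
b -> a = 6/7 -> 1/7 = 2/7
c || (b -> a) = 2/7 || 2/7 = 2/7
(c || b) || (c || (b -> a)) = 6/7 || 2/7 = 6/7
a || a = 1/7 || 1/7 = 1/7
b || b = 6/7 || 6/7 = 6/7
(a || a) || (b || b) = 1/7 || 6/7 = 6/7
!a = !1/7 = 6/7
!!a = !6/7 = 1/7
((a || a) || (b || b)) && !!a = 6/7 && 1/7 = 1/7
((c || b) || (c || (b -> a))) || (((a || a) || (b || b)) && !!a) = 6/7 || 1/7 = 6/7
(((b && a) -> a) -> (((c -> a) && b) && c)) || (((c || b) || (c || (b -> a))) || (((a || a) || (b || b)) && !!a)) = 2/7 || 6/7 = 6/7

6/7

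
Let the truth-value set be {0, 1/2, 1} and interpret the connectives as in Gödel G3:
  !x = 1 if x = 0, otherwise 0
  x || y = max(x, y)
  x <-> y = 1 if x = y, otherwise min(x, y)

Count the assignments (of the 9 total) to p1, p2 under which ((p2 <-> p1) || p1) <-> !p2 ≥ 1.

4

p1 = 0, p2 = 0 ↦ 1  ≥
p1 = 0, p2 = 1/2 ↦ 1  ≥
p1 = 0, p2 = 1 ↦ 1  ≥
p1 = 1/2, p2 = 0 ↦ 1/2  <
p1 = 1/2, p2 = 1/2 ↦ 0  <
p1 = 1/2, p2 = 1 ↦ 0  <
p1 = 1, p2 = 0 ↦ 1  ≥
p1 = 1, p2 = 1/2 ↦ 0  <
p1 = 1, p2 = 1 ↦ 0  <
So 4 of the 9 assignments meet the threshold.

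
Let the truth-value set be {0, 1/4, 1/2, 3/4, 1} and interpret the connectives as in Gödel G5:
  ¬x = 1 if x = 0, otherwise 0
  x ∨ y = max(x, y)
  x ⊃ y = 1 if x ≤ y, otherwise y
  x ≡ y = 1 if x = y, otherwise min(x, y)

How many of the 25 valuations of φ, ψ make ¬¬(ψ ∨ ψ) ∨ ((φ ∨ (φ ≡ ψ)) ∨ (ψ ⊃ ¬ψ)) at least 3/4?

value 1: 25 assignments (counts)
So 25 of the 25 assignments meet the threshold.

25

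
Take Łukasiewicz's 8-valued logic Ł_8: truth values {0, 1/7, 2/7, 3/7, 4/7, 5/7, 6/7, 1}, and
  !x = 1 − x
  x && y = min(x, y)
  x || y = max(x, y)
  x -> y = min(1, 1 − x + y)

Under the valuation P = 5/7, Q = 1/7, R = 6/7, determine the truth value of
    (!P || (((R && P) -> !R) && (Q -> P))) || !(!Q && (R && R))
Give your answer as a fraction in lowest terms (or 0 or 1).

!P = !5/7 = 2/7
R && P = 6/7 && 5/7 = 5/7
!R = !6/7 = 1/7
(R && P) -> !R = 5/7 -> 1/7 = 3/7
Q -> P = 1/7 -> 5/7 = 1
((R && P) -> !R) && (Q -> P) = 3/7 && 1 = 3/7
!P || (((R && P) -> !R) && (Q -> P)) = 2/7 || 3/7 = 3/7
!Q = !1/7 = 6/7
R && R = 6/7 && 6/7 = 6/7
!Q && (R && R) = 6/7 && 6/7 = 6/7
!(!Q && (R && R)) = !6/7 = 1/7
(!P || (((R && P) -> !R) && (Q -> P))) || !(!Q && (R && R)) = 3/7 || 1/7 = 3/7

3/7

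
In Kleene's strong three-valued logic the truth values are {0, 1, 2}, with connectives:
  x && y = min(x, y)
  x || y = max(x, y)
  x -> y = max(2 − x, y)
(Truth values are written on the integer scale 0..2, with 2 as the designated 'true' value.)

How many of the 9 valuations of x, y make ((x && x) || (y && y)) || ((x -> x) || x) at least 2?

x = 0, y = 0 ↦ 2  ≥
x = 0, y = 1 ↦ 2  ≥
x = 0, y = 2 ↦ 2  ≥
x = 1, y = 0 ↦ 1  <
x = 1, y = 1 ↦ 1  <
x = 1, y = 2 ↦ 2  ≥
x = 2, y = 0 ↦ 2  ≥
x = 2, y = 1 ↦ 2  ≥
x = 2, y = 2 ↦ 2  ≥
So 7 of the 9 assignments meet the threshold.

7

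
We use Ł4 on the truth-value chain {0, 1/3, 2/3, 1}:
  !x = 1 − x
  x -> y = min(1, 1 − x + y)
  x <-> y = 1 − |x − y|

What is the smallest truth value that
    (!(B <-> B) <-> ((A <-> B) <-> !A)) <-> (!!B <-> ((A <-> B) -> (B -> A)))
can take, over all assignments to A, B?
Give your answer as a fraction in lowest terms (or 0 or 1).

1/3

Take A = 1/3, B = 2/3:
B <-> B = 2/3 <-> 2/3 = 1
!(B <-> B) = !1 = 0
A <-> B = 1/3 <-> 2/3 = 2/3
!A = !1/3 = 2/3
(A <-> B) <-> !A = 2/3 <-> 2/3 = 1
!(B <-> B) <-> ((A <-> B) <-> !A) = 0 <-> 1 = 0
!B = !2/3 = 1/3
!!B = !1/3 = 2/3
A <-> B = 1/3 <-> 2/3 = 2/3
B -> A = 2/3 -> 1/3 = 2/3
(A <-> B) -> (B -> A) = 2/3 -> 2/3 = 1
!!B <-> ((A <-> B) -> (B -> A)) = 2/3 <-> 1 = 2/3
(!(B <-> B) <-> ((A <-> B) <-> !A)) <-> (!!B <-> ((A <-> B) -> (B -> A))) = 0 <-> 2/3 = 1/3
No assignment yields a value below 1/3, so this is the minimum.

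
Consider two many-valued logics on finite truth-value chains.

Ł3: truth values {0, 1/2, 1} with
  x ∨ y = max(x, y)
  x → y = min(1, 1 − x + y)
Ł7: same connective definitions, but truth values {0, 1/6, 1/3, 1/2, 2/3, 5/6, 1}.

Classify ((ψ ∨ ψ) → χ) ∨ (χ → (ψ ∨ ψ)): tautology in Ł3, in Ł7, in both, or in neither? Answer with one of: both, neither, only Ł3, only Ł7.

In Ł3: every assignment gives 1 — tautology.
In Ł7: every assignment gives 1 — tautology.

both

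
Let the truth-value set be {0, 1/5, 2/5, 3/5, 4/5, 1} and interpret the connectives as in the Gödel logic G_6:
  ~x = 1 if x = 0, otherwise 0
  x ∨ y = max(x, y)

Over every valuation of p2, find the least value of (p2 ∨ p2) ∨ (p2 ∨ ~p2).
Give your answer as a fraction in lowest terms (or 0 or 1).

1/5

Take p2 = 1/5:
p2 ∨ p2 = 1/5 ∨ 1/5 = 1/5
~p2 = ~1/5 = 0
p2 ∨ ~p2 = 1/5 ∨ 0 = 1/5
(p2 ∨ p2) ∨ (p2 ∨ ~p2) = 1/5 ∨ 1/5 = 1/5
No assignment yields a value below 1/5, so this is the minimum.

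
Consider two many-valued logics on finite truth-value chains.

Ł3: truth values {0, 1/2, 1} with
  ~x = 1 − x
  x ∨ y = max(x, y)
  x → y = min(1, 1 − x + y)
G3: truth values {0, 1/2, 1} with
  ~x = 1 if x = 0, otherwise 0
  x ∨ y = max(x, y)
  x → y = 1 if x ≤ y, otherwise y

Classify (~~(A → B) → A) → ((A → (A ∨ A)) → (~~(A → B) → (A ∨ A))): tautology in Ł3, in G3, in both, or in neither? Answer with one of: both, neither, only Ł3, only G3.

both

In Ł3: every assignment gives 1 — tautology.
In G3: every assignment gives 1 — tautology.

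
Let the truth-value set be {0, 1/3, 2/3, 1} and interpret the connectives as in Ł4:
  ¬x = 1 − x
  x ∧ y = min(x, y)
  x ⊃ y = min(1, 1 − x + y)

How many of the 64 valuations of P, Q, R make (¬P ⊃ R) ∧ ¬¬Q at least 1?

value 1: 10 assignments (counts)
value 2/3: 16 assignments
value 1/3: 19 assignments
value 0: 19 assignments
So 10 of the 64 assignments meet the threshold.

10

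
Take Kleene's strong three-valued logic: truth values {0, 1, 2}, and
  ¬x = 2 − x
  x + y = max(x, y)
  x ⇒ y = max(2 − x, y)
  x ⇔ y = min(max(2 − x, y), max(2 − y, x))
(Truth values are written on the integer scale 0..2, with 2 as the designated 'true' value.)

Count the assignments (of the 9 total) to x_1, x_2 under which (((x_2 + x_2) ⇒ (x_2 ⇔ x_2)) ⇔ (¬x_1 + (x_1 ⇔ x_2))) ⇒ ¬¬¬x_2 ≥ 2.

x_1 = 0, x_2 = 0 ↦ 2  ≥
x_1 = 0, x_2 = 1 ↦ 1  <
x_1 = 0, x_2 = 2 ↦ 0  <
x_1 = 1, x_2 = 0 ↦ 2  ≥
x_1 = 1, x_2 = 1 ↦ 1  <
x_1 = 1, x_2 = 2 ↦ 1  <
x_1 = 2, x_2 = 0 ↦ 2  ≥
x_1 = 2, x_2 = 1 ↦ 1  <
x_1 = 2, x_2 = 2 ↦ 0  <
So 3 of the 9 assignments meet the threshold.

3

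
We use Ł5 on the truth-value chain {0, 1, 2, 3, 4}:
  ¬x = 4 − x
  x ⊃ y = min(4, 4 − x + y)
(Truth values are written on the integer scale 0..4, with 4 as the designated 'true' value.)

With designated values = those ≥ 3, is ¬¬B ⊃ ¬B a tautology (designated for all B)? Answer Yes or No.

No

Counterexample: take B = 3.
¬B = ¬3 = 1
¬¬B = ¬1 = 3
¬¬B ⊃ ¬B = 3 ⊃ 1 = 2
This gives 2, which is below 3.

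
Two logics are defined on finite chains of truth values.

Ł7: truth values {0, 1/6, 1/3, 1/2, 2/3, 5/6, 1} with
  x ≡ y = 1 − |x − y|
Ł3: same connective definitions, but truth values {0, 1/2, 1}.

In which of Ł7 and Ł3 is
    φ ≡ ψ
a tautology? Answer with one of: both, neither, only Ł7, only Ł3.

In Ł7: at φ = 0, ψ = 1/6 the value is 5/6 — not a tautology.
In Ł3: at φ = 0, ψ = 1/2 the value is 1/2 — not a tautology.

neither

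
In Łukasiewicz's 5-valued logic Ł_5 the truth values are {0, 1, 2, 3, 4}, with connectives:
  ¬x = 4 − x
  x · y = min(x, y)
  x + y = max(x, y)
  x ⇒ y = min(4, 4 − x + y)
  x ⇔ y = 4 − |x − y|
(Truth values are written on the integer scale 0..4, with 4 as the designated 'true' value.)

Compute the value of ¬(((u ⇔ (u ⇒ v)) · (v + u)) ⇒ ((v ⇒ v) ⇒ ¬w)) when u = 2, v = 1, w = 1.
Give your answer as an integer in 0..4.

u ⇒ v = 2 ⇒ 1 = 3
u ⇔ (u ⇒ v) = 2 ⇔ 3 = 3
v + u = 1 + 2 = 2
(u ⇔ (u ⇒ v)) · (v + u) = 3 · 2 = 2
v ⇒ v = 1 ⇒ 1 = 4
¬w = ¬1 = 3
(v ⇒ v) ⇒ ¬w = 4 ⇒ 3 = 3
((u ⇔ (u ⇒ v)) · (v + u)) ⇒ ((v ⇒ v) ⇒ ¬w) = 2 ⇒ 3 = 4
¬(((u ⇔ (u ⇒ v)) · (v + u)) ⇒ ((v ⇒ v) ⇒ ¬w)) = ¬4 = 0

0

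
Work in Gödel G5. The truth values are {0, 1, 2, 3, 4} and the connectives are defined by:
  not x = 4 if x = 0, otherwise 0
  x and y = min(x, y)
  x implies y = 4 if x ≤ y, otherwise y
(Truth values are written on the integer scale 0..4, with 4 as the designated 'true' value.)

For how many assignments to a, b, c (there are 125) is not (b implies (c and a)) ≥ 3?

36

value 4: 36 assignments (counts)
value 0: 89 assignments
So 36 of the 125 assignments meet the threshold.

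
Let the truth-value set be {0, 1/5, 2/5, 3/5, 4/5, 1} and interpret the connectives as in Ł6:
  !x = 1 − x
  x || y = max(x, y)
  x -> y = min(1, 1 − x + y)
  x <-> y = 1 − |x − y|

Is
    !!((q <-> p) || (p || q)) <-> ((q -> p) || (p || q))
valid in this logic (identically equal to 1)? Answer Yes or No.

No

Counterexample: take p = 1/5, q = 0.
q <-> p = 0 <-> 1/5 = 4/5
p || q = 1/5 || 0 = 1/5
(q <-> p) || (p || q) = 4/5 || 1/5 = 4/5
!((q <-> p) || (p || q)) = !4/5 = 1/5
!!((q <-> p) || (p || q)) = !1/5 = 4/5
q -> p = 0 -> 1/5 = 1
p || q = 1/5 || 0 = 1/5
(q -> p) || (p || q) = 1 || 1/5 = 1
!!((q <-> p) || (p || q)) <-> ((q -> p) || (p || q)) = 4/5 <-> 1 = 4/5
This gives 4/5 ≠ 1.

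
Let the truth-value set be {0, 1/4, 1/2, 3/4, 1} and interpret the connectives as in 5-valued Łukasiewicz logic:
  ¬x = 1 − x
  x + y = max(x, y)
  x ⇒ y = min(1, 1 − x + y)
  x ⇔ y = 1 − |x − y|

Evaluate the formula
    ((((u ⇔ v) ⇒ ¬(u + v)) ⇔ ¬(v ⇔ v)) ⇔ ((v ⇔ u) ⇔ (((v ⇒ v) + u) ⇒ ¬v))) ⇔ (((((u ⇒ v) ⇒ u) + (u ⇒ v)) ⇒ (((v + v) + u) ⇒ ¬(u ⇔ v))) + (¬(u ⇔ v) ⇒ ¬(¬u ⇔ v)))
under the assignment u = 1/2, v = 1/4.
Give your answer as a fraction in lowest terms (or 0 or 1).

1/4

u ⇔ v = 1/2 ⇔ 1/4 = 3/4
u + v = 1/2 + 1/4 = 1/2
¬(u + v) = ¬1/2 = 1/2
(u ⇔ v) ⇒ ¬(u + v) = 3/4 ⇒ 1/2 = 3/4
v ⇔ v = 1/4 ⇔ 1/4 = 1
¬(v ⇔ v) = ¬1 = 0
((u ⇔ v) ⇒ ¬(u + v)) ⇔ ¬(v ⇔ v) = 3/4 ⇔ 0 = 1/4
v ⇔ u = 1/4 ⇔ 1/2 = 3/4
v ⇒ v = 1/4 ⇒ 1/4 = 1
(v ⇒ v) + u = 1 + 1/2 = 1
¬v = ¬1/4 = 3/4
((v ⇒ v) + u) ⇒ ¬v = 1 ⇒ 3/4 = 3/4
(v ⇔ u) ⇔ (((v ⇒ v) + u) ⇒ ¬v) = 3/4 ⇔ 3/4 = 1
(((u ⇔ v) ⇒ ¬(u + v)) ⇔ ¬(v ⇔ v)) ⇔ ((v ⇔ u) ⇔ (((v ⇒ v) + u) ⇒ ¬v)) = 1/4 ⇔ 1 = 1/4
u ⇒ v = 1/2 ⇒ 1/4 = 3/4
(u ⇒ v) ⇒ u = 3/4 ⇒ 1/2 = 3/4
u ⇒ v = 1/2 ⇒ 1/4 = 3/4
((u ⇒ v) ⇒ u) + (u ⇒ v) = 3/4 + 3/4 = 3/4
v + v = 1/4 + 1/4 = 1/4
(v + v) + u = 1/4 + 1/2 = 1/2
u ⇔ v = 1/2 ⇔ 1/4 = 3/4
¬(u ⇔ v) = ¬3/4 = 1/4
((v + v) + u) ⇒ ¬(u ⇔ v) = 1/2 ⇒ 1/4 = 3/4
(((u ⇒ v) ⇒ u) + (u ⇒ v)) ⇒ (((v + v) + u) ⇒ ¬(u ⇔ v)) = 3/4 ⇒ 3/4 = 1
u ⇔ v = 1/2 ⇔ 1/4 = 3/4
¬(u ⇔ v) = ¬3/4 = 1/4
¬u = ¬1/2 = 1/2
¬u ⇔ v = 1/2 ⇔ 1/4 = 3/4
¬(¬u ⇔ v) = ¬3/4 = 1/4
¬(u ⇔ v) ⇒ ¬(¬u ⇔ v) = 1/4 ⇒ 1/4 = 1
((((u ⇒ v) ⇒ u) + (u ⇒ v)) ⇒ (((v + v) + u) ⇒ ¬(u ⇔ v))) + (¬(u ⇔ v) ⇒ ¬(¬u ⇔ v)) = 1 + 1 = 1
((((u ⇔ v) ⇒ ¬(u + v)) ⇔ ¬(v ⇔ v)) ⇔ ((v ⇔ u) ⇔ (((v ⇒ v) + u) ⇒ ¬v))) ⇔ (((((u ⇒ v) ⇒ u) + (u ⇒ v)) ⇒ (((v + v) + u) ⇒ ¬(u ⇔ v))) + (¬(u ⇔ v) ⇒ ¬(¬u ⇔ v))) = 1/4 ⇔ 1 = 1/4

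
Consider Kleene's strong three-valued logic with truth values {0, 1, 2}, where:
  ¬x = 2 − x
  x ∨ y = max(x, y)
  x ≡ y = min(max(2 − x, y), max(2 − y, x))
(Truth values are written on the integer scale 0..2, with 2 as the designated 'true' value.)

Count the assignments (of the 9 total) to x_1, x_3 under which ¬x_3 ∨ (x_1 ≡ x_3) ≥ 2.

4

x_1 = 0, x_3 = 0 ↦ 2  ≥
x_1 = 0, x_3 = 1 ↦ 1  <
x_1 = 0, x_3 = 2 ↦ 0  <
x_1 = 1, x_3 = 0 ↦ 2  ≥
x_1 = 1, x_3 = 1 ↦ 1  <
x_1 = 1, x_3 = 2 ↦ 1  <
x_1 = 2, x_3 = 0 ↦ 2  ≥
x_1 = 2, x_3 = 1 ↦ 1  <
x_1 = 2, x_3 = 2 ↦ 2  ≥
So 4 of the 9 assignments meet the threshold.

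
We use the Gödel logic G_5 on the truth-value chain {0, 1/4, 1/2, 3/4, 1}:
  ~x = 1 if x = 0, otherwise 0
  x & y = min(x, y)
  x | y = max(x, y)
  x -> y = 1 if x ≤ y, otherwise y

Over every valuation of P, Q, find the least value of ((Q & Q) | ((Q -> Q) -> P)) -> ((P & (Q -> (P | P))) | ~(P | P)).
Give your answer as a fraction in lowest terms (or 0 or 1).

Take P = 1/4, Q = 1/2:
Q & Q = 1/2 & 1/2 = 1/2
Q -> Q = 1/2 -> 1/2 = 1
(Q -> Q) -> P = 1 -> 1/4 = 1/4
(Q & Q) | ((Q -> Q) -> P) = 1/2 | 1/4 = 1/2
P | P = 1/4 | 1/4 = 1/4
Q -> (P | P) = 1/2 -> 1/4 = 1/4
P & (Q -> (P | P)) = 1/4 & 1/4 = 1/4
P | P = 1/4 | 1/4 = 1/4
~(P | P) = ~1/4 = 0
(P & (Q -> (P | P))) | ~(P | P) = 1/4 | 0 = 1/4
((Q & Q) | ((Q -> Q) -> P)) -> ((P & (Q -> (P | P))) | ~(P | P)) = 1/2 -> 1/4 = 1/4
No assignment yields a value below 1/4, so this is the minimum.

1/4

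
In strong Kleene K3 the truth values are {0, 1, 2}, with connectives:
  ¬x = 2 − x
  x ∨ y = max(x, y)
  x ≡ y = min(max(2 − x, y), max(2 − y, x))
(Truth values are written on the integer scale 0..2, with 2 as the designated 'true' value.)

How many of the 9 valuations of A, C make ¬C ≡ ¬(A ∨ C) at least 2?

A = 0, C = 0 ↦ 2  ≥
A = 0, C = 1 ↦ 1  <
A = 0, C = 2 ↦ 2  ≥
A = 1, C = 0 ↦ 1  <
A = 1, C = 1 ↦ 1  <
A = 1, C = 2 ↦ 2  ≥
A = 2, C = 0 ↦ 0  <
A = 2, C = 1 ↦ 1  <
A = 2, C = 2 ↦ 2  ≥
So 4 of the 9 assignments meet the threshold.

4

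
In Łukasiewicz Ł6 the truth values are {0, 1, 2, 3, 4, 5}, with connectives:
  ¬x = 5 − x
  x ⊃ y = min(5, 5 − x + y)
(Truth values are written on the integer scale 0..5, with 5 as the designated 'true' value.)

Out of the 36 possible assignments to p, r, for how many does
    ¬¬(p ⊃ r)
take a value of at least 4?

value 5: 21 assignments (counts)
value 4: 5 assignments (counts)
value 3: 4 assignments
value 2: 3 assignments
value 1: 2 assignments
value 0: 1 assignment
So 26 of the 36 assignments meet the threshold.

26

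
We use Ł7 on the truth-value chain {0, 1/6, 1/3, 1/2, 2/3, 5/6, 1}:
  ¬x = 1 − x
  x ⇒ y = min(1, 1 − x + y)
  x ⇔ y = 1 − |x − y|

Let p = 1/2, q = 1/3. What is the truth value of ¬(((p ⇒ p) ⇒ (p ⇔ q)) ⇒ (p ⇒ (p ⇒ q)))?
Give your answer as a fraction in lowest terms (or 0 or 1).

p ⇒ p = 1/2 ⇒ 1/2 = 1
p ⇔ q = 1/2 ⇔ 1/3 = 5/6
(p ⇒ p) ⇒ (p ⇔ q) = 1 ⇒ 5/6 = 5/6
p ⇒ q = 1/2 ⇒ 1/3 = 5/6
p ⇒ (p ⇒ q) = 1/2 ⇒ 5/6 = 1
((p ⇒ p) ⇒ (p ⇔ q)) ⇒ (p ⇒ (p ⇒ q)) = 5/6 ⇒ 1 = 1
¬(((p ⇒ p) ⇒ (p ⇔ q)) ⇒ (p ⇒ (p ⇒ q))) = ¬1 = 0

0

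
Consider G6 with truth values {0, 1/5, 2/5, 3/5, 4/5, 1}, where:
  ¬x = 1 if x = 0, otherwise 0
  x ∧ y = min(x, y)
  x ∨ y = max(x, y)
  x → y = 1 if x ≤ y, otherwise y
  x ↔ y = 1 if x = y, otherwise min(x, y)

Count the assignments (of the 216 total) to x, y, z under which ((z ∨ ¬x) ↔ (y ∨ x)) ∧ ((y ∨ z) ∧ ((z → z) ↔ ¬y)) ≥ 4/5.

4

value 1: 1 assignment (counts)
value 4/5: 3 assignments (counts)
value 3/5: 5 assignments
value 2/5: 7 assignments
value 1/5: 9 assignments
value 0: 191 assignments
So 4 of the 216 assignments meet the threshold.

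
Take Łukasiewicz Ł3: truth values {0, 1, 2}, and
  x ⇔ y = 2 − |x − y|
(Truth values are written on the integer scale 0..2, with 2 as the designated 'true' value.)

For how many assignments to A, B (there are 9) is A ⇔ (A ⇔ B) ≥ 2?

4

A = 0, B = 0 ↦ 0  <
A = 0, B = 1 ↦ 1  <
A = 0, B = 2 ↦ 2  ≥
A = 1, B = 0 ↦ 2  ≥
A = 1, B = 1 ↦ 1  <
A = 1, B = 2 ↦ 2  ≥
A = 2, B = 0 ↦ 0  <
A = 2, B = 1 ↦ 1  <
A = 2, B = 2 ↦ 2  ≥
So 4 of the 9 assignments meet the threshold.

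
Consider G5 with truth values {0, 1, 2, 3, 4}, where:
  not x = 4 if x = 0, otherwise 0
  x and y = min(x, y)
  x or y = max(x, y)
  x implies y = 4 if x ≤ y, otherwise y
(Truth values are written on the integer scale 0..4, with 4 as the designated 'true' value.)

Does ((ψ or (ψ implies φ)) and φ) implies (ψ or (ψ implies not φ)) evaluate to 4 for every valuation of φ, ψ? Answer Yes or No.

Counterexample: take φ = 2, ψ = 1.
ψ implies φ = 1 implies 2 = 4
ψ or (ψ implies φ) = 1 or 4 = 4
(ψ or (ψ implies φ)) and φ = 4 and 2 = 2
not φ = not 2 = 0
ψ implies not φ = 1 implies 0 = 0
ψ or (ψ implies not φ) = 1 or 0 = 1
((ψ or (ψ implies φ)) and φ) implies (ψ or (ψ implies not φ)) = 2 implies 1 = 1
This gives 1 ≠ 4.

No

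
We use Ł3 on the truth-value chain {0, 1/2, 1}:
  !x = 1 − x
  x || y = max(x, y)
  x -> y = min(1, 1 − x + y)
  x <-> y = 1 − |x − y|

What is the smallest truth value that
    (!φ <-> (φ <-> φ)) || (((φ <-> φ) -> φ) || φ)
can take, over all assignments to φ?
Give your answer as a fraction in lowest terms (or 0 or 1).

Take φ = 1/2:
!φ = !1/2 = 1/2
φ <-> φ = 1/2 <-> 1/2 = 1
!φ <-> (φ <-> φ) = 1/2 <-> 1 = 1/2
φ <-> φ = 1/2 <-> 1/2 = 1
(φ <-> φ) -> φ = 1 -> 1/2 = 1/2
((φ <-> φ) -> φ) || φ = 1/2 || 1/2 = 1/2
(!φ <-> (φ <-> φ)) || (((φ <-> φ) -> φ) || φ) = 1/2 || 1/2 = 1/2
No assignment yields a value below 1/2, so this is the minimum.

1/2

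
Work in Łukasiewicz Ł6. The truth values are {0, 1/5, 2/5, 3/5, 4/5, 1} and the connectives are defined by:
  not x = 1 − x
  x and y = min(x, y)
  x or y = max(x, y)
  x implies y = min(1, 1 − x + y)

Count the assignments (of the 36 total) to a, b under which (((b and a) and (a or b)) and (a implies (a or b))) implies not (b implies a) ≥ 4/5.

24

value 1: 17 assignments (counts)
value 4/5: 7 assignments (counts)
value 3/5: 5 assignments
value 2/5: 4 assignments
value 1/5: 2 assignments
value 0: 1 assignment
So 24 of the 36 assignments meet the threshold.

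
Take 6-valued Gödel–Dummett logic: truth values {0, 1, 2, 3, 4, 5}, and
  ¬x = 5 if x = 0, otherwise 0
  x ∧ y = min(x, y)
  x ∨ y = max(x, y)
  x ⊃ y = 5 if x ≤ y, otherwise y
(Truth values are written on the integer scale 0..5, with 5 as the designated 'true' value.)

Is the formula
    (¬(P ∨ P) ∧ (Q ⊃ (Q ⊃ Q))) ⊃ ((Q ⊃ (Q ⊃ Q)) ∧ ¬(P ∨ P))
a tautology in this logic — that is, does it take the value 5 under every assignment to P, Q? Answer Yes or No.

At P = 5, Q = 2, for instance:
P ∨ P = 5 ∨ 5 = 5
¬(P ∨ P) = ¬5 = 0
Q ⊃ Q = 2 ⊃ 2 = 5
Q ⊃ (Q ⊃ Q) = 2 ⊃ 5 = 5
¬(P ∨ P) ∧ (Q ⊃ (Q ⊃ Q)) = 0 ∧ 5 = 0
(Q ⊃ (Q ⊃ Q)) ∧ ¬(P ∨ P) = 5 ∧ 0 = 0
(¬(P ∨ P) ∧ (Q ⊃ (Q ⊃ Q))) ⊃ ((Q ⊃ (Q ⊃ Q)) ∧ ¬(P ∨ P)) = 0 ⊃ 0 = 5
and checking the remaining 35 assignments likewise gives ≥ 5 in every case.

Yes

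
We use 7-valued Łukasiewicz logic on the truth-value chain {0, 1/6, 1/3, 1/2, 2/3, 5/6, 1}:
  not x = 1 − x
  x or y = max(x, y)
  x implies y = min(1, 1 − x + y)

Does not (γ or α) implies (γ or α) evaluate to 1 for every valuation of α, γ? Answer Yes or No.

No

Counterexample: take α = 0, γ = 0.
γ or α = 0 or 0 = 0
not (γ or α) = not 0 = 1
not (γ or α) implies (γ or α) = 1 implies 0 = 0
This gives 0 ≠ 1.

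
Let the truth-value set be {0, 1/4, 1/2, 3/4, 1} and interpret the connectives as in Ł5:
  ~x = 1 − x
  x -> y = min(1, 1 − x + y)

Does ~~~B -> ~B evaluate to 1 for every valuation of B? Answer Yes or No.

B = 0 ↦ 1
B = 1/4 ↦ 1
B = 1/2 ↦ 1
B = 3/4 ↦ 1
B = 1 ↦ 1
Every assignment gives a value ≥ 1.

Yes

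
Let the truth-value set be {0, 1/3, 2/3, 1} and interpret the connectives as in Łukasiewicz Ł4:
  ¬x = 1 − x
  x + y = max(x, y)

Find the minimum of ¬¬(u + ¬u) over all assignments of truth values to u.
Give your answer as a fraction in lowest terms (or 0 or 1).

2/3

Take u = 1/3:
¬u = ¬1/3 = 2/3
u + ¬u = 1/3 + 2/3 = 2/3
¬(u + ¬u) = ¬2/3 = 1/3
¬¬(u + ¬u) = ¬1/3 = 2/3
No assignment yields a value below 2/3, so this is the minimum.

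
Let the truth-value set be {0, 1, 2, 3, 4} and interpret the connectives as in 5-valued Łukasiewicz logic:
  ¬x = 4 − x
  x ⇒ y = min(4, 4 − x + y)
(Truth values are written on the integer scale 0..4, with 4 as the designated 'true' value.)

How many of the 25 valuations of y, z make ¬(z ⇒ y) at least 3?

value 4: 1 assignment (counts)
value 3: 2 assignments (counts)
value 2: 3 assignments
value 1: 4 assignments
value 0: 15 assignments
So 3 of the 25 assignments meet the threshold.

3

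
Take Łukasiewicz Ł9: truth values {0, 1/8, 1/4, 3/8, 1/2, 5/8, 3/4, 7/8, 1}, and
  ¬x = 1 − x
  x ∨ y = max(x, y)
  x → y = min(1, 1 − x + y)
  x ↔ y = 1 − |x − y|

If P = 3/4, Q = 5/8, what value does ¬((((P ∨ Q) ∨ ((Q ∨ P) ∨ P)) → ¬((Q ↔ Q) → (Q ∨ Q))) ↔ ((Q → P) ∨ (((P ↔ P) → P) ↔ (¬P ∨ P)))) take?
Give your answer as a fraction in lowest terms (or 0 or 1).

3/8

P ∨ Q = 3/4 ∨ 5/8 = 3/4
Q ∨ P = 5/8 ∨ 3/4 = 3/4
(Q ∨ P) ∨ P = 3/4 ∨ 3/4 = 3/4
(P ∨ Q) ∨ ((Q ∨ P) ∨ P) = 3/4 ∨ 3/4 = 3/4
Q ↔ Q = 5/8 ↔ 5/8 = 1
Q ∨ Q = 5/8 ∨ 5/8 = 5/8
(Q ↔ Q) → (Q ∨ Q) = 1 → 5/8 = 5/8
¬((Q ↔ Q) → (Q ∨ Q)) = ¬5/8 = 3/8
((P ∨ Q) ∨ ((Q ∨ P) ∨ P)) → ¬((Q ↔ Q) → (Q ∨ Q)) = 3/4 → 3/8 = 5/8
Q → P = 5/8 → 3/4 = 1
P ↔ P = 3/4 ↔ 3/4 = 1
(P ↔ P) → P = 1 → 3/4 = 3/4
¬P = ¬3/4 = 1/4
¬P ∨ P = 1/4 ∨ 3/4 = 3/4
((P ↔ P) → P) ↔ (¬P ∨ P) = 3/4 ↔ 3/4 = 1
(Q → P) ∨ (((P ↔ P) → P) ↔ (¬P ∨ P)) = 1 ∨ 1 = 1
(((P ∨ Q) ∨ ((Q ∨ P) ∨ P)) → ¬((Q ↔ Q) → (Q ∨ Q))) ↔ ((Q → P) ∨ (((P ↔ P) → P) ↔ (¬P ∨ P))) = 5/8 ↔ 1 = 5/8
¬((((P ∨ Q) ∨ ((Q ∨ P) ∨ P)) → ¬((Q ↔ Q) → (Q ∨ Q))) ↔ ((Q → P) ∨ (((P ↔ P) → P) ↔ (¬P ∨ P)))) = ¬5/8 = 3/8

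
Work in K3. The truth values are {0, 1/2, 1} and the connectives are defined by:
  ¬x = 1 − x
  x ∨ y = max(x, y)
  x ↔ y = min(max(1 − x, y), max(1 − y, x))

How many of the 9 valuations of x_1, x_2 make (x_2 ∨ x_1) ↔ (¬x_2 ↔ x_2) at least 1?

x_1 = 0, x_2 = 0 ↦ 1  ≥
x_1 = 0, x_2 = 1/2 ↦ 1/2  <
x_1 = 0, x_2 = 1 ↦ 0  <
x_1 = 1/2, x_2 = 0 ↦ 1/2  <
x_1 = 1/2, x_2 = 1/2 ↦ 1/2  <
x_1 = 1/2, x_2 = 1 ↦ 0  <
x_1 = 1, x_2 = 0 ↦ 0  <
x_1 = 1, x_2 = 1/2 ↦ 1/2  <
x_1 = 1, x_2 = 1 ↦ 0  <
So 1 of the 9 assignments meets the threshold.

1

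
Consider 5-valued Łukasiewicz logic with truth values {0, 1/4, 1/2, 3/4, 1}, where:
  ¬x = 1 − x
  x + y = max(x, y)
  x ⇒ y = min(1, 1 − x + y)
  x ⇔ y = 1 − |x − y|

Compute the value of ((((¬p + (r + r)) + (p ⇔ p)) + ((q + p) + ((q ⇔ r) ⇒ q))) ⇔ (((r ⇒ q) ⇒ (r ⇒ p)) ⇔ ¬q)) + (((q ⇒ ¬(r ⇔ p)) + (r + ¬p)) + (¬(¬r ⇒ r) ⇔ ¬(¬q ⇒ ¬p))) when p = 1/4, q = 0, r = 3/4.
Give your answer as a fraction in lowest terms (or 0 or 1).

¬p = ¬1/4 = 3/4
r + r = 3/4 + 3/4 = 3/4
¬p + (r + r) = 3/4 + 3/4 = 3/4
p ⇔ p = 1/4 ⇔ 1/4 = 1
(¬p + (r + r)) + (p ⇔ p) = 3/4 + 1 = 1
q + p = 0 + 1/4 = 1/4
q ⇔ r = 0 ⇔ 3/4 = 1/4
(q ⇔ r) ⇒ q = 1/4 ⇒ 0 = 3/4
(q + p) + ((q ⇔ r) ⇒ q) = 1/4 + 3/4 = 3/4
((¬p + (r + r)) + (p ⇔ p)) + ((q + p) + ((q ⇔ r) ⇒ q)) = 1 + 3/4 = 1
r ⇒ q = 3/4 ⇒ 0 = 1/4
r ⇒ p = 3/4 ⇒ 1/4 = 1/2
(r ⇒ q) ⇒ (r ⇒ p) = 1/4 ⇒ 1/2 = 1
¬q = ¬0 = 1
((r ⇒ q) ⇒ (r ⇒ p)) ⇔ ¬q = 1 ⇔ 1 = 1
(((¬p + (r + r)) + (p ⇔ p)) + ((q + p) + ((q ⇔ r) ⇒ q))) ⇔ (((r ⇒ q) ⇒ (r ⇒ p)) ⇔ ¬q) = 1 ⇔ 1 = 1
r ⇔ p = 3/4 ⇔ 1/4 = 1/2
¬(r ⇔ p) = ¬1/2 = 1/2
q ⇒ ¬(r ⇔ p) = 0 ⇒ 1/2 = 1
¬p = ¬1/4 = 3/4
r + ¬p = 3/4 + 3/4 = 3/4
(q ⇒ ¬(r ⇔ p)) + (r + ¬p) = 1 + 3/4 = 1
¬r = ¬3/4 = 1/4
¬r ⇒ r = 1/4 ⇒ 3/4 = 1
¬(¬r ⇒ r) = ¬1 = 0
¬q = ¬0 = 1
¬p = ¬1/4 = 3/4
¬q ⇒ ¬p = 1 ⇒ 3/4 = 3/4
¬(¬q ⇒ ¬p) = ¬3/4 = 1/4
¬(¬r ⇒ r) ⇔ ¬(¬q ⇒ ¬p) = 0 ⇔ 1/4 = 3/4
((q ⇒ ¬(r ⇔ p)) + (r + ¬p)) + (¬(¬r ⇒ r) ⇔ ¬(¬q ⇒ ¬p)) = 1 + 3/4 = 1
((((¬p + (r + r)) + (p ⇔ p)) + ((q + p) + ((q ⇔ r) ⇒ q))) ⇔ (((r ⇒ q) ⇒ (r ⇒ p)) ⇔ ¬q)) + (((q ⇒ ¬(r ⇔ p)) + (r + ¬p)) + (¬(¬r ⇒ r) ⇔ ¬(¬q ⇒ ¬p))) = 1 + 1 = 1

1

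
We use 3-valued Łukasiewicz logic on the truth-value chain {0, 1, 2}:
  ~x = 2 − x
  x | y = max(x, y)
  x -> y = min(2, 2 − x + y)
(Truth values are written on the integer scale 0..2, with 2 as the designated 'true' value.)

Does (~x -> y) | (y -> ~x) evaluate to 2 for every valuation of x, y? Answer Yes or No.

x = 0, y = 0 ↦ 2
x = 0, y = 1 ↦ 2
x = 0, y = 2 ↦ 2
x = 1, y = 0 ↦ 2
x = 1, y = 1 ↦ 2
x = 1, y = 2 ↦ 2
x = 2, y = 0 ↦ 2
x = 2, y = 1 ↦ 2
x = 2, y = 2 ↦ 2
Every assignment gives a value ≥ 2.

Yes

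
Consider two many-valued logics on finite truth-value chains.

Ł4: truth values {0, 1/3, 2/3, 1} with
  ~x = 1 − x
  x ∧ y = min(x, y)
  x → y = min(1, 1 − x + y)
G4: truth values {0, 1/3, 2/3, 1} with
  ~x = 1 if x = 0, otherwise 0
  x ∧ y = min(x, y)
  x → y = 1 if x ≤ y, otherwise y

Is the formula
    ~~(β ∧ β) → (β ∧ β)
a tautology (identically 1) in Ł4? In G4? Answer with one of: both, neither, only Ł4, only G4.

In Ł4: every assignment gives 1 — tautology.
In G4: at β = 1/3 the value is 1/3 — not a tautology.

only Ł4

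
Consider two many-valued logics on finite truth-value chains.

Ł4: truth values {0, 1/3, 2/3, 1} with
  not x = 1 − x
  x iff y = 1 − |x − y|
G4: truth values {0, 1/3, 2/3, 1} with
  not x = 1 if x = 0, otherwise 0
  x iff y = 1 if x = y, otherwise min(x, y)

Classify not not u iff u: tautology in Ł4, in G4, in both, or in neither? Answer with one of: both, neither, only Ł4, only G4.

In Ł4: every assignment gives 1 — tautology.
In G4: at u = 1/3 the value is 1/3 — not a tautology.

only Ł4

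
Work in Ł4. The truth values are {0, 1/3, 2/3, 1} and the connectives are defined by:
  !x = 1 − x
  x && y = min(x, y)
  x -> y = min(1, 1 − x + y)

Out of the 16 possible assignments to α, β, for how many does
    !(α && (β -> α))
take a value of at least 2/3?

α = 0, β = 0 ↦ 1  ≥
α = 0, β = 1/3 ↦ 1  ≥
α = 0, β = 2/3 ↦ 1  ≥
α = 0, β = 1 ↦ 1  ≥
α = 1/3, β = 0 ↦ 2/3  ≥
α = 1/3, β = 1/3 ↦ 2/3  ≥
α = 1/3, β = 2/3 ↦ 2/3  ≥
α = 1/3, β = 1 ↦ 2/3  ≥
α = 2/3, β = 0 ↦ 1/3  <
α = 2/3, β = 1/3 ↦ 1/3  <
α = 2/3, β = 2/3 ↦ 1/3  <
α = 2/3, β = 1 ↦ 1/3  <
α = 1, β = 0 ↦ 0  <
α = 1, β = 1/3 ↦ 0  <
α = 1, β = 2/3 ↦ 0  <
α = 1, β = 1 ↦ 0  <
So 8 of the 16 assignments meet the threshold.

8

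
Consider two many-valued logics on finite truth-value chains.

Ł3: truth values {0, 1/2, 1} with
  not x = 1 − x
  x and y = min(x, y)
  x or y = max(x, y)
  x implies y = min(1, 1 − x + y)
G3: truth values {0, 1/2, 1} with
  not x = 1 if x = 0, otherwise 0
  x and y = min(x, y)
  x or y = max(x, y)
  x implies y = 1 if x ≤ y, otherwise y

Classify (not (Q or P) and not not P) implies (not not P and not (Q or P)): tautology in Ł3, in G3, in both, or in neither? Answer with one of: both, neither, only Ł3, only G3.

In Ł3: every assignment gives 1 — tautology.
In G3: every assignment gives 1 — tautology.

both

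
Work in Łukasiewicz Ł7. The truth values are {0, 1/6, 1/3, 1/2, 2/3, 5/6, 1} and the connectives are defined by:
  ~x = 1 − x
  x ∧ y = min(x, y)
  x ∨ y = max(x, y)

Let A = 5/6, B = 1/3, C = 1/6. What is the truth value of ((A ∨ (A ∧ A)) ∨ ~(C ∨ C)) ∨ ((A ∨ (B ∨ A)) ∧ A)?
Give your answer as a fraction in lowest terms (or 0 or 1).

A ∧ A = 5/6 ∧ 5/6 = 5/6
A ∨ (A ∧ A) = 5/6 ∨ 5/6 = 5/6
C ∨ C = 1/6 ∨ 1/6 = 1/6
~(C ∨ C) = ~1/6 = 5/6
(A ∨ (A ∧ A)) ∨ ~(C ∨ C) = 5/6 ∨ 5/6 = 5/6
B ∨ A = 1/3 ∨ 5/6 = 5/6
A ∨ (B ∨ A) = 5/6 ∨ 5/6 = 5/6
(A ∨ (B ∨ A)) ∧ A = 5/6 ∧ 5/6 = 5/6
((A ∨ (A ∧ A)) ∨ ~(C ∨ C)) ∨ ((A ∨ (B ∨ A)) ∧ A) = 5/6 ∨ 5/6 = 5/6

5/6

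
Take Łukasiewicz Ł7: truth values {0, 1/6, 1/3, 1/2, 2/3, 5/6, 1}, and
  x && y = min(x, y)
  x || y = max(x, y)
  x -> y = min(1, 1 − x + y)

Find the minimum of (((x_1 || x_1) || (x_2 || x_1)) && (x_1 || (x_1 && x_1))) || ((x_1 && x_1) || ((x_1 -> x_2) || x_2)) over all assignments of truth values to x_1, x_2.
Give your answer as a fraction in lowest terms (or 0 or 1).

1/2

Take x_1 = 1/2, x_2 = 0:
x_1 || x_1 = 1/2 || 1/2 = 1/2
x_2 || x_1 = 0 || 1/2 = 1/2
(x_1 || x_1) || (x_2 || x_1) = 1/2 || 1/2 = 1/2
x_1 && x_1 = 1/2 && 1/2 = 1/2
x_1 || (x_1 && x_1) = 1/2 || 1/2 = 1/2
((x_1 || x_1) || (x_2 || x_1)) && (x_1 || (x_1 && x_1)) = 1/2 && 1/2 = 1/2
x_1 && x_1 = 1/2 && 1/2 = 1/2
x_1 -> x_2 = 1/2 -> 0 = 1/2
(x_1 -> x_2) || x_2 = 1/2 || 0 = 1/2
(x_1 && x_1) || ((x_1 -> x_2) || x_2) = 1/2 || 1/2 = 1/2
(((x_1 || x_1) || (x_2 || x_1)) && (x_1 || (x_1 && x_1))) || ((x_1 && x_1) || ((x_1 -> x_2) || x_2)) = 1/2 || 1/2 = 1/2
No assignment yields a value below 1/2, so this is the minimum.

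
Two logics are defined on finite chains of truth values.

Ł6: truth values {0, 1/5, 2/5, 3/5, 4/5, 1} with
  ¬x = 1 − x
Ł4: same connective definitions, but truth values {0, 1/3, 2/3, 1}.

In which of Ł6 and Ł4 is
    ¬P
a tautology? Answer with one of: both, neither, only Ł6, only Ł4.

In Ł6: at P = 1/5 the value is 4/5 — not a tautology.
In Ł4: at P = 1/3 the value is 2/3 — not a tautology.

neither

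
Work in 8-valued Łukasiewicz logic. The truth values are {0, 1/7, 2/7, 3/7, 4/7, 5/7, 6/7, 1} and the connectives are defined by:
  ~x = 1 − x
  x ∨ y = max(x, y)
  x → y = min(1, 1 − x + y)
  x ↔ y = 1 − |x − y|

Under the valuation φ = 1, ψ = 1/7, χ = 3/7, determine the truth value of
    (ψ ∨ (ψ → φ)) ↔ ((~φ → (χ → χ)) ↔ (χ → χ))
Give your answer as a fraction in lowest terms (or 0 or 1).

1

ψ → φ = 1/7 → 1 = 1
ψ ∨ (ψ → φ) = 1/7 ∨ 1 = 1
~φ = ~1 = 0
χ → χ = 3/7 → 3/7 = 1
~φ → (χ → χ) = 0 → 1 = 1
χ → χ = 3/7 → 3/7 = 1
(~φ → (χ → χ)) ↔ (χ → χ) = 1 ↔ 1 = 1
(ψ ∨ (ψ → φ)) ↔ ((~φ → (χ → χ)) ↔ (χ → χ)) = 1 ↔ 1 = 1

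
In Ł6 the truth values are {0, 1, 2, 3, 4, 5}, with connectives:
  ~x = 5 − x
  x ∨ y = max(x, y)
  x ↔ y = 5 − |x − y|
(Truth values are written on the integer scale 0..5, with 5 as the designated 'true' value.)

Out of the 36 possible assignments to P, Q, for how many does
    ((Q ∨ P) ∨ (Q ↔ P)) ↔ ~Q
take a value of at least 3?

22

value 5: 6 assignments (counts)
value 4: 10 assignments (counts)
value 3: 6 assignments (counts)
value 2: 6 assignments
value 1: 2 assignments
value 0: 6 assignments
So 22 of the 36 assignments meet the threshold.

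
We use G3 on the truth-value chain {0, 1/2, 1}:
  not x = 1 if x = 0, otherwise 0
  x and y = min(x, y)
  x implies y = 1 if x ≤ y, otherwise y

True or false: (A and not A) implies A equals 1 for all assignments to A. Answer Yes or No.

A = 0 ↦ 1
A = 1/2 ↦ 1
A = 1 ↦ 1
Every assignment gives a value ≥ 1.

Yes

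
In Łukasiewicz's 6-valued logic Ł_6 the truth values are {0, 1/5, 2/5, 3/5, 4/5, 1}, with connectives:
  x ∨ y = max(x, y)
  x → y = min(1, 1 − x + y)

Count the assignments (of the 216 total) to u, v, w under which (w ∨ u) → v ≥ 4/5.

126

value 1: 91 assignments (counts)
value 4/5: 35 assignments (counts)
value 3/5: 32 assignments
value 2/5: 27 assignments
value 1/5: 20 assignments
value 0: 11 assignments
So 126 of the 216 assignments meet the threshold.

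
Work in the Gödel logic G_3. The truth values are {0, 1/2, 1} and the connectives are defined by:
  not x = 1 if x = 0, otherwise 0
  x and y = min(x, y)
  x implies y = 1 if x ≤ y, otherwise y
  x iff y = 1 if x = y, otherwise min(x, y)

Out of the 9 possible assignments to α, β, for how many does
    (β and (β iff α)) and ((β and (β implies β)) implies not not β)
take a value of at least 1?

1

α = 0, β = 0 ↦ 0  <
α = 0, β = 1/2 ↦ 0  <
α = 0, β = 1 ↦ 0  <
α = 1/2, β = 0 ↦ 0  <
α = 1/2, β = 1/2 ↦ 1/2  <
α = 1/2, β = 1 ↦ 1/2  <
α = 1, β = 0 ↦ 0  <
α = 1, β = 1/2 ↦ 1/2  <
α = 1, β = 1 ↦ 1  ≥
So 1 of the 9 assignments meets the threshold.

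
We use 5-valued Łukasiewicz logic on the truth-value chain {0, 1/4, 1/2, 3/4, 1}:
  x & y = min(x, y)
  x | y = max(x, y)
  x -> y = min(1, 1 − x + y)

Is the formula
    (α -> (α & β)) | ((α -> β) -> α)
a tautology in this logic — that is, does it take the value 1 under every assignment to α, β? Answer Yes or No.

Counterexample: take α = 1/4, β = 0.
α & β = 1/4 & 0 = 0
α -> (α & β) = 1/4 -> 0 = 3/4
α -> β = 1/4 -> 0 = 3/4
(α -> β) -> α = 3/4 -> 1/4 = 1/2
(α -> (α & β)) | ((α -> β) -> α) = 3/4 | 1/2 = 3/4
This gives 3/4 ≠ 1.

No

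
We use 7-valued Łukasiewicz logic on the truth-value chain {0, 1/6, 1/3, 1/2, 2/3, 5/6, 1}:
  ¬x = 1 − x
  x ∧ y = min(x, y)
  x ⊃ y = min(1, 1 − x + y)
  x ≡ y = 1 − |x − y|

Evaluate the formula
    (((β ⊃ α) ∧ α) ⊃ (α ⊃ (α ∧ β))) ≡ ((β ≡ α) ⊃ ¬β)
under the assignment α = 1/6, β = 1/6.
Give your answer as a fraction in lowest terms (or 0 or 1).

5/6

β ⊃ α = 1/6 ⊃ 1/6 = 1
(β ⊃ α) ∧ α = 1 ∧ 1/6 = 1/6
α ∧ β = 1/6 ∧ 1/6 = 1/6
α ⊃ (α ∧ β) = 1/6 ⊃ 1/6 = 1
((β ⊃ α) ∧ α) ⊃ (α ⊃ (α ∧ β)) = 1/6 ⊃ 1 = 1
β ≡ α = 1/6 ≡ 1/6 = 1
¬β = ¬1/6 = 5/6
(β ≡ α) ⊃ ¬β = 1 ⊃ 5/6 = 5/6
(((β ⊃ α) ∧ α) ⊃ (α ⊃ (α ∧ β))) ≡ ((β ≡ α) ⊃ ¬β) = 1 ≡ 5/6 = 5/6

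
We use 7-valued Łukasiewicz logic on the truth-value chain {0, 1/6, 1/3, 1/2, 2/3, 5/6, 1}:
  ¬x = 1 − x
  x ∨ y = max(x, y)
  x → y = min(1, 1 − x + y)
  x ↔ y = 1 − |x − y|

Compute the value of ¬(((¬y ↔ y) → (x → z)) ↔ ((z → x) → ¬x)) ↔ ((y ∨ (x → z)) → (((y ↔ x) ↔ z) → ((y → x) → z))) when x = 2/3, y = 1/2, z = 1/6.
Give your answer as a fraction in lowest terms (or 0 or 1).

¬y = ¬1/2 = 1/2
¬y ↔ y = 1/2 ↔ 1/2 = 1
x → z = 2/3 → 1/6 = 1/2
(¬y ↔ y) → (x → z) = 1 → 1/2 = 1/2
z → x = 1/6 → 2/3 = 1
¬x = ¬2/3 = 1/3
(z → x) → ¬x = 1 → 1/3 = 1/3
((¬y ↔ y) → (x → z)) ↔ ((z → x) → ¬x) = 1/2 ↔ 1/3 = 5/6
¬(((¬y ↔ y) → (x → z)) ↔ ((z → x) → ¬x)) = ¬5/6 = 1/6
x → z = 2/3 → 1/6 = 1/2
y ∨ (x → z) = 1/2 ∨ 1/2 = 1/2
y ↔ x = 1/2 ↔ 2/3 = 5/6
(y ↔ x) ↔ z = 5/6 ↔ 1/6 = 1/3
y → x = 1/2 → 2/3 = 1
(y → x) → z = 1 → 1/6 = 1/6
((y ↔ x) ↔ z) → ((y → x) → z) = 1/3 → 1/6 = 5/6
(y ∨ (x → z)) → (((y ↔ x) ↔ z) → ((y → x) → z)) = 1/2 → 5/6 = 1
¬(((¬y ↔ y) → (x → z)) ↔ ((z → x) → ¬x)) ↔ ((y ∨ (x → z)) → (((y ↔ x) ↔ z) → ((y → x) → z))) = 1/6 ↔ 1 = 1/6

1/6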